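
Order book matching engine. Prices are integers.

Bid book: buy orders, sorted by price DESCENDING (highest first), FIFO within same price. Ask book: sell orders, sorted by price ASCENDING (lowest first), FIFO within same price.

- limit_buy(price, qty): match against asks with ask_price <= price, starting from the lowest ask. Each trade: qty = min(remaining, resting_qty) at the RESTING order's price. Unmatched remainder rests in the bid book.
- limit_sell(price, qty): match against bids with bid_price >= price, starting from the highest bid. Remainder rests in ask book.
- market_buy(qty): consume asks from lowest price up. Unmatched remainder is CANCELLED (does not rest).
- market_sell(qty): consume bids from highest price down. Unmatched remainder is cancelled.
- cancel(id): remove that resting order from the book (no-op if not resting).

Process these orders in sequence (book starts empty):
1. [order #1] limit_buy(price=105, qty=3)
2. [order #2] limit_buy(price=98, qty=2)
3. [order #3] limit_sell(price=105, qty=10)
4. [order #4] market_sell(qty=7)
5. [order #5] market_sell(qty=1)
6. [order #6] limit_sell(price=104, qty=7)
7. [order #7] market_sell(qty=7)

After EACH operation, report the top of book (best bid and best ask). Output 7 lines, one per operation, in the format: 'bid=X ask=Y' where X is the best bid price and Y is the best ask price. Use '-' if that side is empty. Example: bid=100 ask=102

Answer: bid=105 ask=-
bid=105 ask=-
bid=98 ask=105
bid=- ask=105
bid=- ask=105
bid=- ask=104
bid=- ask=104

Derivation:
After op 1 [order #1] limit_buy(price=105, qty=3): fills=none; bids=[#1:3@105] asks=[-]
After op 2 [order #2] limit_buy(price=98, qty=2): fills=none; bids=[#1:3@105 #2:2@98] asks=[-]
After op 3 [order #3] limit_sell(price=105, qty=10): fills=#1x#3:3@105; bids=[#2:2@98] asks=[#3:7@105]
After op 4 [order #4] market_sell(qty=7): fills=#2x#4:2@98; bids=[-] asks=[#3:7@105]
After op 5 [order #5] market_sell(qty=1): fills=none; bids=[-] asks=[#3:7@105]
After op 6 [order #6] limit_sell(price=104, qty=7): fills=none; bids=[-] asks=[#6:7@104 #3:7@105]
After op 7 [order #7] market_sell(qty=7): fills=none; bids=[-] asks=[#6:7@104 #3:7@105]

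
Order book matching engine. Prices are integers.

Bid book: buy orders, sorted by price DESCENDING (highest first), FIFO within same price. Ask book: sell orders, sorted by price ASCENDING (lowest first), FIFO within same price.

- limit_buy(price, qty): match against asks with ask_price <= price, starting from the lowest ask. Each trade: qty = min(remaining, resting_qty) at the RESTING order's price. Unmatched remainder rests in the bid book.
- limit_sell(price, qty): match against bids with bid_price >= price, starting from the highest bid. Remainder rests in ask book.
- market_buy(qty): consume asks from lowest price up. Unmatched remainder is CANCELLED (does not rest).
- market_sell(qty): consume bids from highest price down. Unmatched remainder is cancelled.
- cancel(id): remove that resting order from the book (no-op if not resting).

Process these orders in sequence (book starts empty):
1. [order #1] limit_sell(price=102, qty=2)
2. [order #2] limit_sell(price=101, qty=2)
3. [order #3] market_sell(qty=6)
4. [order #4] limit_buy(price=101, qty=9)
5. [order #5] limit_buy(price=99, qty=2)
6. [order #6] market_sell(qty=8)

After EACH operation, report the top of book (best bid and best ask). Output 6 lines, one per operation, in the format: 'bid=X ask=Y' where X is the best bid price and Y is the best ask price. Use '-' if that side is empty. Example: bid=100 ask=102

After op 1 [order #1] limit_sell(price=102, qty=2): fills=none; bids=[-] asks=[#1:2@102]
After op 2 [order #2] limit_sell(price=101, qty=2): fills=none; bids=[-] asks=[#2:2@101 #1:2@102]
After op 3 [order #3] market_sell(qty=6): fills=none; bids=[-] asks=[#2:2@101 #1:2@102]
After op 4 [order #4] limit_buy(price=101, qty=9): fills=#4x#2:2@101; bids=[#4:7@101] asks=[#1:2@102]
After op 5 [order #5] limit_buy(price=99, qty=2): fills=none; bids=[#4:7@101 #5:2@99] asks=[#1:2@102]
After op 6 [order #6] market_sell(qty=8): fills=#4x#6:7@101 #5x#6:1@99; bids=[#5:1@99] asks=[#1:2@102]

Answer: bid=- ask=102
bid=- ask=101
bid=- ask=101
bid=101 ask=102
bid=101 ask=102
bid=99 ask=102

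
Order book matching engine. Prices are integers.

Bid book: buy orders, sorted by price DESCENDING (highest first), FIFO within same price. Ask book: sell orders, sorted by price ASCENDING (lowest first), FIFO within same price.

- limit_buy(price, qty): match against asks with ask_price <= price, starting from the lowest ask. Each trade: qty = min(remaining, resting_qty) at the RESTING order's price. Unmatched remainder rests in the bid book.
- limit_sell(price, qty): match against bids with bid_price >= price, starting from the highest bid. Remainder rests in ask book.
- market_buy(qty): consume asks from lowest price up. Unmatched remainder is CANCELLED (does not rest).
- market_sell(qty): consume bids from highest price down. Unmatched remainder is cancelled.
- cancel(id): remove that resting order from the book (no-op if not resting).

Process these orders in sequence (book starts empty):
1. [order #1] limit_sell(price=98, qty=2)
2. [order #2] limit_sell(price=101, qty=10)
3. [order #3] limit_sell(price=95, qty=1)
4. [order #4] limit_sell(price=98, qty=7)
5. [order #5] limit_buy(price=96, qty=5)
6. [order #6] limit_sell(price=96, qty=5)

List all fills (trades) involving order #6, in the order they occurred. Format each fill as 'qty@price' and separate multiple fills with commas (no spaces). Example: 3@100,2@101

After op 1 [order #1] limit_sell(price=98, qty=2): fills=none; bids=[-] asks=[#1:2@98]
After op 2 [order #2] limit_sell(price=101, qty=10): fills=none; bids=[-] asks=[#1:2@98 #2:10@101]
After op 3 [order #3] limit_sell(price=95, qty=1): fills=none; bids=[-] asks=[#3:1@95 #1:2@98 #2:10@101]
After op 4 [order #4] limit_sell(price=98, qty=7): fills=none; bids=[-] asks=[#3:1@95 #1:2@98 #4:7@98 #2:10@101]
After op 5 [order #5] limit_buy(price=96, qty=5): fills=#5x#3:1@95; bids=[#5:4@96] asks=[#1:2@98 #4:7@98 #2:10@101]
After op 6 [order #6] limit_sell(price=96, qty=5): fills=#5x#6:4@96; bids=[-] asks=[#6:1@96 #1:2@98 #4:7@98 #2:10@101]

Answer: 4@96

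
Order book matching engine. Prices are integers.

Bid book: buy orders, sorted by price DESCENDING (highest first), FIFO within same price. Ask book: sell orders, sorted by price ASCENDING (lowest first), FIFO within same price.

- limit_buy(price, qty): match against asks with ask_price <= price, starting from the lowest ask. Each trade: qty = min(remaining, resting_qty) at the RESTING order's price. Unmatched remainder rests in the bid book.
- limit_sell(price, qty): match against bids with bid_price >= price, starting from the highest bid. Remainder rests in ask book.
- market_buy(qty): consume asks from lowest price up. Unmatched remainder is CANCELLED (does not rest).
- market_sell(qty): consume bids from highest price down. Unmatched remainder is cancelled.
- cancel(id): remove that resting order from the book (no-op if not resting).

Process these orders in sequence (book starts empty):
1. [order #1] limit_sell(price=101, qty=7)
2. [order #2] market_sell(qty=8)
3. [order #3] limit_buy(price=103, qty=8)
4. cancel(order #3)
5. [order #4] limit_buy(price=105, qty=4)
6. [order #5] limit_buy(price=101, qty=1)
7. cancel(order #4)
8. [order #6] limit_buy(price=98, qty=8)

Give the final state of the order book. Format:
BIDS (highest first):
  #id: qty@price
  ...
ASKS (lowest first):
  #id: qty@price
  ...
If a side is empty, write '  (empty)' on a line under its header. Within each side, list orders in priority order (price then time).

Answer: BIDS (highest first):
  #5: 1@101
  #6: 8@98
ASKS (lowest first):
  (empty)

Derivation:
After op 1 [order #1] limit_sell(price=101, qty=7): fills=none; bids=[-] asks=[#1:7@101]
After op 2 [order #2] market_sell(qty=8): fills=none; bids=[-] asks=[#1:7@101]
After op 3 [order #3] limit_buy(price=103, qty=8): fills=#3x#1:7@101; bids=[#3:1@103] asks=[-]
After op 4 cancel(order #3): fills=none; bids=[-] asks=[-]
After op 5 [order #4] limit_buy(price=105, qty=4): fills=none; bids=[#4:4@105] asks=[-]
After op 6 [order #5] limit_buy(price=101, qty=1): fills=none; bids=[#4:4@105 #5:1@101] asks=[-]
After op 7 cancel(order #4): fills=none; bids=[#5:1@101] asks=[-]
After op 8 [order #6] limit_buy(price=98, qty=8): fills=none; bids=[#5:1@101 #6:8@98] asks=[-]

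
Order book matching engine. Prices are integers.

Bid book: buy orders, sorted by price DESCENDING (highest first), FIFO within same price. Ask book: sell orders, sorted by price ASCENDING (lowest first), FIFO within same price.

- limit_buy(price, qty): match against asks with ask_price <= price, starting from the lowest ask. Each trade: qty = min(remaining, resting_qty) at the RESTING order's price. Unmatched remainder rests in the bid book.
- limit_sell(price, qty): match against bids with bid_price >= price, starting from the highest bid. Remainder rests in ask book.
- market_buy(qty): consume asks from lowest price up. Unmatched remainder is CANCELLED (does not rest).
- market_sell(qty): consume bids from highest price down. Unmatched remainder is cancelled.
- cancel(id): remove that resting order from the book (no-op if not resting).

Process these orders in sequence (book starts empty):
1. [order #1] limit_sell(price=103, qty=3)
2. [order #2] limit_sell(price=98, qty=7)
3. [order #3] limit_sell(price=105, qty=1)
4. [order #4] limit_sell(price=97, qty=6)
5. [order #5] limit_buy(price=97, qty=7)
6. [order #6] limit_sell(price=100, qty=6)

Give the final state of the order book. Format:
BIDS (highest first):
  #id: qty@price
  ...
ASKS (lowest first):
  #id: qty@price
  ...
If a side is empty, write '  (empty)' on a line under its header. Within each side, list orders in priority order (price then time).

Answer: BIDS (highest first):
  #5: 1@97
ASKS (lowest first):
  #2: 7@98
  #6: 6@100
  #1: 3@103
  #3: 1@105

Derivation:
After op 1 [order #1] limit_sell(price=103, qty=3): fills=none; bids=[-] asks=[#1:3@103]
After op 2 [order #2] limit_sell(price=98, qty=7): fills=none; bids=[-] asks=[#2:7@98 #1:3@103]
After op 3 [order #3] limit_sell(price=105, qty=1): fills=none; bids=[-] asks=[#2:7@98 #1:3@103 #3:1@105]
After op 4 [order #4] limit_sell(price=97, qty=6): fills=none; bids=[-] asks=[#4:6@97 #2:7@98 #1:3@103 #3:1@105]
After op 5 [order #5] limit_buy(price=97, qty=7): fills=#5x#4:6@97; bids=[#5:1@97] asks=[#2:7@98 #1:3@103 #3:1@105]
After op 6 [order #6] limit_sell(price=100, qty=6): fills=none; bids=[#5:1@97] asks=[#2:7@98 #6:6@100 #1:3@103 #3:1@105]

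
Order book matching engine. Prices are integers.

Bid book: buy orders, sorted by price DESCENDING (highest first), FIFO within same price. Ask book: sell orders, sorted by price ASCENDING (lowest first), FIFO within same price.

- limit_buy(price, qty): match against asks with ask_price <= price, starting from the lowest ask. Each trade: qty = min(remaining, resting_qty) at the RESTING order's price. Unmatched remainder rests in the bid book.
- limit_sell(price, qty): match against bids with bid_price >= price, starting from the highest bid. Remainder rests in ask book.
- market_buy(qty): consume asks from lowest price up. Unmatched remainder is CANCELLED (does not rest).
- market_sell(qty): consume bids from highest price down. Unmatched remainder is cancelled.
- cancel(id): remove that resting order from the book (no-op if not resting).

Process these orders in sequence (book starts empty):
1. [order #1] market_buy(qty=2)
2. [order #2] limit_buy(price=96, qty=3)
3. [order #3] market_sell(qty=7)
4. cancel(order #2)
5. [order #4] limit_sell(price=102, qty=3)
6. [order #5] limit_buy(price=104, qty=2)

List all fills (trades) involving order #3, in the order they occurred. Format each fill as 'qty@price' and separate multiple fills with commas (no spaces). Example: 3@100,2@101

Answer: 3@96

Derivation:
After op 1 [order #1] market_buy(qty=2): fills=none; bids=[-] asks=[-]
After op 2 [order #2] limit_buy(price=96, qty=3): fills=none; bids=[#2:3@96] asks=[-]
After op 3 [order #3] market_sell(qty=7): fills=#2x#3:3@96; bids=[-] asks=[-]
After op 4 cancel(order #2): fills=none; bids=[-] asks=[-]
After op 5 [order #4] limit_sell(price=102, qty=3): fills=none; bids=[-] asks=[#4:3@102]
After op 6 [order #5] limit_buy(price=104, qty=2): fills=#5x#4:2@102; bids=[-] asks=[#4:1@102]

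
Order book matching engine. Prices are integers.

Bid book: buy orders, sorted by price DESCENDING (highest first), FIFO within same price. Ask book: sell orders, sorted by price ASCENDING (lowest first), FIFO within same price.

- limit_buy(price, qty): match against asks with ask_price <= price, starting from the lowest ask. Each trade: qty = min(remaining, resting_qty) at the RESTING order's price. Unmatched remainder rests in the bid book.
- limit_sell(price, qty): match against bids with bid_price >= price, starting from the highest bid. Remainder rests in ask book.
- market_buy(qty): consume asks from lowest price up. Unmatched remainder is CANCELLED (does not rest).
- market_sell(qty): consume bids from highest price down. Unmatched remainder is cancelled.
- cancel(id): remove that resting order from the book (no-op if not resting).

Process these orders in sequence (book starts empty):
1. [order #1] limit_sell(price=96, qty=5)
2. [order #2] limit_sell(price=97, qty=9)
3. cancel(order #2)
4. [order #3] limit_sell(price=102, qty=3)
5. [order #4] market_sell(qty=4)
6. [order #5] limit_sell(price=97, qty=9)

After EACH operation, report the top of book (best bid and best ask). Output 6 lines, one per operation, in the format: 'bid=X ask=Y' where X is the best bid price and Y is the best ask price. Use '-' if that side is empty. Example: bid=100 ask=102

After op 1 [order #1] limit_sell(price=96, qty=5): fills=none; bids=[-] asks=[#1:5@96]
After op 2 [order #2] limit_sell(price=97, qty=9): fills=none; bids=[-] asks=[#1:5@96 #2:9@97]
After op 3 cancel(order #2): fills=none; bids=[-] asks=[#1:5@96]
After op 4 [order #3] limit_sell(price=102, qty=3): fills=none; bids=[-] asks=[#1:5@96 #3:3@102]
After op 5 [order #4] market_sell(qty=4): fills=none; bids=[-] asks=[#1:5@96 #3:3@102]
After op 6 [order #5] limit_sell(price=97, qty=9): fills=none; bids=[-] asks=[#1:5@96 #5:9@97 #3:3@102]

Answer: bid=- ask=96
bid=- ask=96
bid=- ask=96
bid=- ask=96
bid=- ask=96
bid=- ask=96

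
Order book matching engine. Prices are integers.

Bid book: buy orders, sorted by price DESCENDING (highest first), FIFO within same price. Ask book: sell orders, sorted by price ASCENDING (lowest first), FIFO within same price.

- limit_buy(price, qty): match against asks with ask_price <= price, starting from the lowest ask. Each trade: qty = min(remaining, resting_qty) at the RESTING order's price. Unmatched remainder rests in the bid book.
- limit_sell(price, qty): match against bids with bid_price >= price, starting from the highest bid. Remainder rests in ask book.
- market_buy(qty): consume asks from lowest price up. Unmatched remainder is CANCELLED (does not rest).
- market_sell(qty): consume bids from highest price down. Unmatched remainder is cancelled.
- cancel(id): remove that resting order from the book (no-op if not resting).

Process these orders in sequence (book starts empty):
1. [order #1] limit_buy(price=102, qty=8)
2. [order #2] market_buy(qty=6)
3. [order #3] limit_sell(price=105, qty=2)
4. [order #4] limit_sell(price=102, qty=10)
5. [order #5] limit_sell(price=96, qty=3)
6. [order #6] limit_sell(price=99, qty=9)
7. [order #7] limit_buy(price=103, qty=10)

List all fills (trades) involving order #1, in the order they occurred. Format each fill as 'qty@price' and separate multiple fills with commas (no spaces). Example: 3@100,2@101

Answer: 8@102

Derivation:
After op 1 [order #1] limit_buy(price=102, qty=8): fills=none; bids=[#1:8@102] asks=[-]
After op 2 [order #2] market_buy(qty=6): fills=none; bids=[#1:8@102] asks=[-]
After op 3 [order #3] limit_sell(price=105, qty=2): fills=none; bids=[#1:8@102] asks=[#3:2@105]
After op 4 [order #4] limit_sell(price=102, qty=10): fills=#1x#4:8@102; bids=[-] asks=[#4:2@102 #3:2@105]
After op 5 [order #5] limit_sell(price=96, qty=3): fills=none; bids=[-] asks=[#5:3@96 #4:2@102 #3:2@105]
After op 6 [order #6] limit_sell(price=99, qty=9): fills=none; bids=[-] asks=[#5:3@96 #6:9@99 #4:2@102 #3:2@105]
After op 7 [order #7] limit_buy(price=103, qty=10): fills=#7x#5:3@96 #7x#6:7@99; bids=[-] asks=[#6:2@99 #4:2@102 #3:2@105]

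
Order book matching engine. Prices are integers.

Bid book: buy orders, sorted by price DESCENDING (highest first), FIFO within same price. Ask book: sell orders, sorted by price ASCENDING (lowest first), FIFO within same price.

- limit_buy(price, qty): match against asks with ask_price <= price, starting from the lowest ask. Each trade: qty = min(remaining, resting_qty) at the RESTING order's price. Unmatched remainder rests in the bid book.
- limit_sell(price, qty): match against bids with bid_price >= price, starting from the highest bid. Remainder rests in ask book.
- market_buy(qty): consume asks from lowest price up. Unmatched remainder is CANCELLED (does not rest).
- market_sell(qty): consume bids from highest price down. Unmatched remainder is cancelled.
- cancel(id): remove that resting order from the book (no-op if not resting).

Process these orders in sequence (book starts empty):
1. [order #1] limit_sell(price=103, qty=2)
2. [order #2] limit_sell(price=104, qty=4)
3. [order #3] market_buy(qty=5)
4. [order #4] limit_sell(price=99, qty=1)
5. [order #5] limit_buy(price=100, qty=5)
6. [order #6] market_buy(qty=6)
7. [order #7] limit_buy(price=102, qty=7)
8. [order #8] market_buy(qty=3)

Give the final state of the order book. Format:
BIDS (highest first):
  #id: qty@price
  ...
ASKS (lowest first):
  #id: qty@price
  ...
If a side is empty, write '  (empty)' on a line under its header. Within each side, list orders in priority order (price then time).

After op 1 [order #1] limit_sell(price=103, qty=2): fills=none; bids=[-] asks=[#1:2@103]
After op 2 [order #2] limit_sell(price=104, qty=4): fills=none; bids=[-] asks=[#1:2@103 #2:4@104]
After op 3 [order #3] market_buy(qty=5): fills=#3x#1:2@103 #3x#2:3@104; bids=[-] asks=[#2:1@104]
After op 4 [order #4] limit_sell(price=99, qty=1): fills=none; bids=[-] asks=[#4:1@99 #2:1@104]
After op 5 [order #5] limit_buy(price=100, qty=5): fills=#5x#4:1@99; bids=[#5:4@100] asks=[#2:1@104]
After op 6 [order #6] market_buy(qty=6): fills=#6x#2:1@104; bids=[#5:4@100] asks=[-]
After op 7 [order #7] limit_buy(price=102, qty=7): fills=none; bids=[#7:7@102 #5:4@100] asks=[-]
After op 8 [order #8] market_buy(qty=3): fills=none; bids=[#7:7@102 #5:4@100] asks=[-]

Answer: BIDS (highest first):
  #7: 7@102
  #5: 4@100
ASKS (lowest first):
  (empty)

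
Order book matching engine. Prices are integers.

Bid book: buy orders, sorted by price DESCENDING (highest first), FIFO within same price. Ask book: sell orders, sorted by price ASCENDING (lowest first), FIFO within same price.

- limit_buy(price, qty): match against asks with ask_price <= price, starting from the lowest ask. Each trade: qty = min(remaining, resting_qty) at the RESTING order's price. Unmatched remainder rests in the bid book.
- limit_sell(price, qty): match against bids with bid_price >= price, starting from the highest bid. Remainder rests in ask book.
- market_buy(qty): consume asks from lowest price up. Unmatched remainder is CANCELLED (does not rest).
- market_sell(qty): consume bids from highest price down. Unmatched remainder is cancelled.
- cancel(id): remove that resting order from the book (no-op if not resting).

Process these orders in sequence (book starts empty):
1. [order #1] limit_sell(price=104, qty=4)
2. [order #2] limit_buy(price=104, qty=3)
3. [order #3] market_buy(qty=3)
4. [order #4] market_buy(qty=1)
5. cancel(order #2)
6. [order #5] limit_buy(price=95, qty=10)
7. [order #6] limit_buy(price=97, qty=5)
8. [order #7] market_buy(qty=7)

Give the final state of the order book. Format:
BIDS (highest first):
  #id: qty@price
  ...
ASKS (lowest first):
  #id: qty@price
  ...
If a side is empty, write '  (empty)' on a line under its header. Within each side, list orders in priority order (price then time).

After op 1 [order #1] limit_sell(price=104, qty=4): fills=none; bids=[-] asks=[#1:4@104]
After op 2 [order #2] limit_buy(price=104, qty=3): fills=#2x#1:3@104; bids=[-] asks=[#1:1@104]
After op 3 [order #3] market_buy(qty=3): fills=#3x#1:1@104; bids=[-] asks=[-]
After op 4 [order #4] market_buy(qty=1): fills=none; bids=[-] asks=[-]
After op 5 cancel(order #2): fills=none; bids=[-] asks=[-]
After op 6 [order #5] limit_buy(price=95, qty=10): fills=none; bids=[#5:10@95] asks=[-]
After op 7 [order #6] limit_buy(price=97, qty=5): fills=none; bids=[#6:5@97 #5:10@95] asks=[-]
After op 8 [order #7] market_buy(qty=7): fills=none; bids=[#6:5@97 #5:10@95] asks=[-]

Answer: BIDS (highest first):
  #6: 5@97
  #5: 10@95
ASKS (lowest first):
  (empty)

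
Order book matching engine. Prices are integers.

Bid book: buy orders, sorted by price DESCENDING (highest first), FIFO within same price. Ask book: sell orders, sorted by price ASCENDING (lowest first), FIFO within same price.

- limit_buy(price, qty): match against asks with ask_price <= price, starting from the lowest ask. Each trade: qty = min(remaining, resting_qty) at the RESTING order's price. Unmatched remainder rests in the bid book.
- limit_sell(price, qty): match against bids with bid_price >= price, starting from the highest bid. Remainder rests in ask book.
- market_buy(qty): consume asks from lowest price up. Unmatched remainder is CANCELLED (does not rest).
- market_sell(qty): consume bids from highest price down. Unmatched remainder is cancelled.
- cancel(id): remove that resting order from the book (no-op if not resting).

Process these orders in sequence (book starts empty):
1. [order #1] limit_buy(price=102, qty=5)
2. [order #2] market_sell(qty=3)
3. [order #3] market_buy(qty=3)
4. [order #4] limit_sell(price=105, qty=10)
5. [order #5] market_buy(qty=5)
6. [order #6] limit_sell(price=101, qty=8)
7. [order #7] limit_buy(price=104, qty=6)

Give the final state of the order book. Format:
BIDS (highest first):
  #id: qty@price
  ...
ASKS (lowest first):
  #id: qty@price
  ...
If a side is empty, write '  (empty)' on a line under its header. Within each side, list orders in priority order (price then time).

After op 1 [order #1] limit_buy(price=102, qty=5): fills=none; bids=[#1:5@102] asks=[-]
After op 2 [order #2] market_sell(qty=3): fills=#1x#2:3@102; bids=[#1:2@102] asks=[-]
After op 3 [order #3] market_buy(qty=3): fills=none; bids=[#1:2@102] asks=[-]
After op 4 [order #4] limit_sell(price=105, qty=10): fills=none; bids=[#1:2@102] asks=[#4:10@105]
After op 5 [order #5] market_buy(qty=5): fills=#5x#4:5@105; bids=[#1:2@102] asks=[#4:5@105]
After op 6 [order #6] limit_sell(price=101, qty=8): fills=#1x#6:2@102; bids=[-] asks=[#6:6@101 #4:5@105]
After op 7 [order #7] limit_buy(price=104, qty=6): fills=#7x#6:6@101; bids=[-] asks=[#4:5@105]

Answer: BIDS (highest first):
  (empty)
ASKS (lowest first):
  #4: 5@105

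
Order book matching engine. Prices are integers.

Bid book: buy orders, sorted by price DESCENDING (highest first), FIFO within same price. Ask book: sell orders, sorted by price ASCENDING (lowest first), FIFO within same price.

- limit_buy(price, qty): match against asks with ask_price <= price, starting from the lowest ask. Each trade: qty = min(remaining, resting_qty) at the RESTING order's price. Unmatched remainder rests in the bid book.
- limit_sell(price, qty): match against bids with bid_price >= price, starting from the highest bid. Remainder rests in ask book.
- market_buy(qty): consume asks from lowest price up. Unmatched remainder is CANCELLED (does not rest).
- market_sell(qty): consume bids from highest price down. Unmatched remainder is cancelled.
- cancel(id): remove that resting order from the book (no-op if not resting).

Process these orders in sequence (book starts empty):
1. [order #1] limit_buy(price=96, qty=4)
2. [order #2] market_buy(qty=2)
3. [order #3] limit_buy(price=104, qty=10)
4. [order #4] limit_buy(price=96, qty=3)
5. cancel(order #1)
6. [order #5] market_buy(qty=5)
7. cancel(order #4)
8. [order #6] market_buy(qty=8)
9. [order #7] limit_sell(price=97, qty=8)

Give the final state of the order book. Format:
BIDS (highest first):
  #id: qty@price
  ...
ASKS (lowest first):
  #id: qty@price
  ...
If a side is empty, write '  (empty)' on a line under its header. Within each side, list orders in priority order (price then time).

After op 1 [order #1] limit_buy(price=96, qty=4): fills=none; bids=[#1:4@96] asks=[-]
After op 2 [order #2] market_buy(qty=2): fills=none; bids=[#1:4@96] asks=[-]
After op 3 [order #3] limit_buy(price=104, qty=10): fills=none; bids=[#3:10@104 #1:4@96] asks=[-]
After op 4 [order #4] limit_buy(price=96, qty=3): fills=none; bids=[#3:10@104 #1:4@96 #4:3@96] asks=[-]
After op 5 cancel(order #1): fills=none; bids=[#3:10@104 #4:3@96] asks=[-]
After op 6 [order #5] market_buy(qty=5): fills=none; bids=[#3:10@104 #4:3@96] asks=[-]
After op 7 cancel(order #4): fills=none; bids=[#3:10@104] asks=[-]
After op 8 [order #6] market_buy(qty=8): fills=none; bids=[#3:10@104] asks=[-]
After op 9 [order #7] limit_sell(price=97, qty=8): fills=#3x#7:8@104; bids=[#3:2@104] asks=[-]

Answer: BIDS (highest first):
  #3: 2@104
ASKS (lowest first):
  (empty)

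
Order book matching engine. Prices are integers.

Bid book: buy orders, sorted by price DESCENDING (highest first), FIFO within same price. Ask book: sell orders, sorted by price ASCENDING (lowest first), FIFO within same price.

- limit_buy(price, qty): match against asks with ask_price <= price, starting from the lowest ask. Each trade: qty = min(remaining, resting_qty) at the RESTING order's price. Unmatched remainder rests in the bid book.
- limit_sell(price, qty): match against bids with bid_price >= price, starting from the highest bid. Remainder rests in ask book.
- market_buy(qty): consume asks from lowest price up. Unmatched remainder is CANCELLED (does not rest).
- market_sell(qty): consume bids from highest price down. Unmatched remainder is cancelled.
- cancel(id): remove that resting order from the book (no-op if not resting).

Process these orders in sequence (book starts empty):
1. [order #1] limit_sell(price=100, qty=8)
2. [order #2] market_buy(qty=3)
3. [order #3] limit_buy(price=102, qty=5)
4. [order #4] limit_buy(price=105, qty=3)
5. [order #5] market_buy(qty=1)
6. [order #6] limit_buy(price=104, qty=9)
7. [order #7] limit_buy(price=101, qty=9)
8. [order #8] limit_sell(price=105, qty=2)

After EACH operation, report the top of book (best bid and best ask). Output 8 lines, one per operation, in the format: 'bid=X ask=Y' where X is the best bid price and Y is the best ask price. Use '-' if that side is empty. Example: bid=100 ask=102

After op 1 [order #1] limit_sell(price=100, qty=8): fills=none; bids=[-] asks=[#1:8@100]
After op 2 [order #2] market_buy(qty=3): fills=#2x#1:3@100; bids=[-] asks=[#1:5@100]
After op 3 [order #3] limit_buy(price=102, qty=5): fills=#3x#1:5@100; bids=[-] asks=[-]
After op 4 [order #4] limit_buy(price=105, qty=3): fills=none; bids=[#4:3@105] asks=[-]
After op 5 [order #5] market_buy(qty=1): fills=none; bids=[#4:3@105] asks=[-]
After op 6 [order #6] limit_buy(price=104, qty=9): fills=none; bids=[#4:3@105 #6:9@104] asks=[-]
After op 7 [order #7] limit_buy(price=101, qty=9): fills=none; bids=[#4:3@105 #6:9@104 #7:9@101] asks=[-]
After op 8 [order #8] limit_sell(price=105, qty=2): fills=#4x#8:2@105; bids=[#4:1@105 #6:9@104 #7:9@101] asks=[-]

Answer: bid=- ask=100
bid=- ask=100
bid=- ask=-
bid=105 ask=-
bid=105 ask=-
bid=105 ask=-
bid=105 ask=-
bid=105 ask=-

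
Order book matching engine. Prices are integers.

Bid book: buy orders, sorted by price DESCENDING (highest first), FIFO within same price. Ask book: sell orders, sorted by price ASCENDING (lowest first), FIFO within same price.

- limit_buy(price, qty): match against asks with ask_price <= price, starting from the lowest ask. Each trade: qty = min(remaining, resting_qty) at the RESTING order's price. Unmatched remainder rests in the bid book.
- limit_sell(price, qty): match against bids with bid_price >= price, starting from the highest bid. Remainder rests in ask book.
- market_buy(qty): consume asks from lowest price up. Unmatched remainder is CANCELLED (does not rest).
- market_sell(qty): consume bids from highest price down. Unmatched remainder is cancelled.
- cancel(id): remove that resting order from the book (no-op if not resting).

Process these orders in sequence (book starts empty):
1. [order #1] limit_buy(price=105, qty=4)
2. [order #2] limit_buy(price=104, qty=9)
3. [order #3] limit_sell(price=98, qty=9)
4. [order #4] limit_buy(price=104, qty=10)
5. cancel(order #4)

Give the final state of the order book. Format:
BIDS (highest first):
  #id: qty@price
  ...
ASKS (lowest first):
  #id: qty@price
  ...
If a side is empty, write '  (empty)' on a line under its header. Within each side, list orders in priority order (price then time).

Answer: BIDS (highest first):
  #2: 4@104
ASKS (lowest first):
  (empty)

Derivation:
After op 1 [order #1] limit_buy(price=105, qty=4): fills=none; bids=[#1:4@105] asks=[-]
After op 2 [order #2] limit_buy(price=104, qty=9): fills=none; bids=[#1:4@105 #2:9@104] asks=[-]
After op 3 [order #3] limit_sell(price=98, qty=9): fills=#1x#3:4@105 #2x#3:5@104; bids=[#2:4@104] asks=[-]
After op 4 [order #4] limit_buy(price=104, qty=10): fills=none; bids=[#2:4@104 #4:10@104] asks=[-]
After op 5 cancel(order #4): fills=none; bids=[#2:4@104] asks=[-]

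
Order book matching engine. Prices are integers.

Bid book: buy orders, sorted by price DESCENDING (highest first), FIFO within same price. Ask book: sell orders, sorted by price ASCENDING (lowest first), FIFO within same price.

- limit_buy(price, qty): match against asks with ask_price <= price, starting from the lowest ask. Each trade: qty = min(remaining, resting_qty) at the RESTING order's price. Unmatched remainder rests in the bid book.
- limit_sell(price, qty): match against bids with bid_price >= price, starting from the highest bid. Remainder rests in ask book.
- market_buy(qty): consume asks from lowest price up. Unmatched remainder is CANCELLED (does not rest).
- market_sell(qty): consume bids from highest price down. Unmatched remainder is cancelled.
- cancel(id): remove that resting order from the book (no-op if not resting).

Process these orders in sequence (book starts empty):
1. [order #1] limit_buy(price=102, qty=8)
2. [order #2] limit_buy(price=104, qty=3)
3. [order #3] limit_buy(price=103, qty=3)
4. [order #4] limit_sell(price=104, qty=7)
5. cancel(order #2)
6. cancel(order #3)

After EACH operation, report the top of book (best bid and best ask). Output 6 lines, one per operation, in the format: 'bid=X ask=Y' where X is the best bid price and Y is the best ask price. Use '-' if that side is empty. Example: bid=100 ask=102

After op 1 [order #1] limit_buy(price=102, qty=8): fills=none; bids=[#1:8@102] asks=[-]
After op 2 [order #2] limit_buy(price=104, qty=3): fills=none; bids=[#2:3@104 #1:8@102] asks=[-]
After op 3 [order #3] limit_buy(price=103, qty=3): fills=none; bids=[#2:3@104 #3:3@103 #1:8@102] asks=[-]
After op 4 [order #4] limit_sell(price=104, qty=7): fills=#2x#4:3@104; bids=[#3:3@103 #1:8@102] asks=[#4:4@104]
After op 5 cancel(order #2): fills=none; bids=[#3:3@103 #1:8@102] asks=[#4:4@104]
After op 6 cancel(order #3): fills=none; bids=[#1:8@102] asks=[#4:4@104]

Answer: bid=102 ask=-
bid=104 ask=-
bid=104 ask=-
bid=103 ask=104
bid=103 ask=104
bid=102 ask=104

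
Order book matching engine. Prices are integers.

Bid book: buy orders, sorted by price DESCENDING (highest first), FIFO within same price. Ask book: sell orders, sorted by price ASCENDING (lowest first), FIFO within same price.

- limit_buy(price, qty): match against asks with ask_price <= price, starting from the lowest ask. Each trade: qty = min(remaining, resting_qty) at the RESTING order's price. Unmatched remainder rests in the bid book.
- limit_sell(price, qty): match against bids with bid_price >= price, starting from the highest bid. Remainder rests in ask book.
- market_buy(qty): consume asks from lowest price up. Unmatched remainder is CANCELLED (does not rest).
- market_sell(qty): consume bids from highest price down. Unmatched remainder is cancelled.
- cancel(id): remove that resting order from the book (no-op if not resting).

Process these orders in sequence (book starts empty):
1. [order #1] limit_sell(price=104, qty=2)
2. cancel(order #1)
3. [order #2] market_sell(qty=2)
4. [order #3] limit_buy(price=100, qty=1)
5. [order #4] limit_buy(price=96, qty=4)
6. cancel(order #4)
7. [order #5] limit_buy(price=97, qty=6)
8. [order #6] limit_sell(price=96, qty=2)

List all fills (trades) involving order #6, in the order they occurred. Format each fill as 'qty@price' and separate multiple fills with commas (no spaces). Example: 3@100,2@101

After op 1 [order #1] limit_sell(price=104, qty=2): fills=none; bids=[-] asks=[#1:2@104]
After op 2 cancel(order #1): fills=none; bids=[-] asks=[-]
After op 3 [order #2] market_sell(qty=2): fills=none; bids=[-] asks=[-]
After op 4 [order #3] limit_buy(price=100, qty=1): fills=none; bids=[#3:1@100] asks=[-]
After op 5 [order #4] limit_buy(price=96, qty=4): fills=none; bids=[#3:1@100 #4:4@96] asks=[-]
After op 6 cancel(order #4): fills=none; bids=[#3:1@100] asks=[-]
After op 7 [order #5] limit_buy(price=97, qty=6): fills=none; bids=[#3:1@100 #5:6@97] asks=[-]
After op 8 [order #6] limit_sell(price=96, qty=2): fills=#3x#6:1@100 #5x#6:1@97; bids=[#5:5@97] asks=[-]

Answer: 1@100,1@97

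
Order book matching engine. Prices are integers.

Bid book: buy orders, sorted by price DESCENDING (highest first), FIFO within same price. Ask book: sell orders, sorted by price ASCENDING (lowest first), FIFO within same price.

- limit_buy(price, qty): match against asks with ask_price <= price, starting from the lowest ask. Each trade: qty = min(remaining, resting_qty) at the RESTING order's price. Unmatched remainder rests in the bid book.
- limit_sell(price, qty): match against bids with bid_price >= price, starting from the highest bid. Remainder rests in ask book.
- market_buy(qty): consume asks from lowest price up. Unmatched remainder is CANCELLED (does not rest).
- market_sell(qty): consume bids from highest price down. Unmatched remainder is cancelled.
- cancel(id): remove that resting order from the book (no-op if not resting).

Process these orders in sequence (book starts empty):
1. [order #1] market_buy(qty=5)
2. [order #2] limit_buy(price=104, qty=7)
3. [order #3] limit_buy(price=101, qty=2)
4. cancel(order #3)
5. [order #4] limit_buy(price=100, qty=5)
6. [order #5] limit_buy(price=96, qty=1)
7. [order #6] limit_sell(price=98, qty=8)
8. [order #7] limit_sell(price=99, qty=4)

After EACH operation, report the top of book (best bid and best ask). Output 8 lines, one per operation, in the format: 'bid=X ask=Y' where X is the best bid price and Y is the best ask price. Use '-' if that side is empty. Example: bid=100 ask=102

After op 1 [order #1] market_buy(qty=5): fills=none; bids=[-] asks=[-]
After op 2 [order #2] limit_buy(price=104, qty=7): fills=none; bids=[#2:7@104] asks=[-]
After op 3 [order #3] limit_buy(price=101, qty=2): fills=none; bids=[#2:7@104 #3:2@101] asks=[-]
After op 4 cancel(order #3): fills=none; bids=[#2:7@104] asks=[-]
After op 5 [order #4] limit_buy(price=100, qty=5): fills=none; bids=[#2:7@104 #4:5@100] asks=[-]
After op 6 [order #5] limit_buy(price=96, qty=1): fills=none; bids=[#2:7@104 #4:5@100 #5:1@96] asks=[-]
After op 7 [order #6] limit_sell(price=98, qty=8): fills=#2x#6:7@104 #4x#6:1@100; bids=[#4:4@100 #5:1@96] asks=[-]
After op 8 [order #7] limit_sell(price=99, qty=4): fills=#4x#7:4@100; bids=[#5:1@96] asks=[-]

Answer: bid=- ask=-
bid=104 ask=-
bid=104 ask=-
bid=104 ask=-
bid=104 ask=-
bid=104 ask=-
bid=100 ask=-
bid=96 ask=-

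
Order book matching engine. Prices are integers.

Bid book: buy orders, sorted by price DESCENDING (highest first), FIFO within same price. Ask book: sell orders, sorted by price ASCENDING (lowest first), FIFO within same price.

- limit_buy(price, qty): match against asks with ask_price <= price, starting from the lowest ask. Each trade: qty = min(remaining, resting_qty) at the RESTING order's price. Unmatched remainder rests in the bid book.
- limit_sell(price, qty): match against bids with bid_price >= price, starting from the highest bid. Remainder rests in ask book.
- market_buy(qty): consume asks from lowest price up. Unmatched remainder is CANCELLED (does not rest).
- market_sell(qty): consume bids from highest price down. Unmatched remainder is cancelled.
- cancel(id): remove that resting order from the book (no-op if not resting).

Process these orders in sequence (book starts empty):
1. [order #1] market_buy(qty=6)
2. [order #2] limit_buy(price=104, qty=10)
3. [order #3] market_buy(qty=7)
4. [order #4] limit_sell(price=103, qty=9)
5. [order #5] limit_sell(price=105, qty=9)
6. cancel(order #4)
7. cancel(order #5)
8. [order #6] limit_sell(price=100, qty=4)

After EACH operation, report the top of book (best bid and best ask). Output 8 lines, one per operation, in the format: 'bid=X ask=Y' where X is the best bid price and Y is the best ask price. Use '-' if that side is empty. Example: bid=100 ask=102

Answer: bid=- ask=-
bid=104 ask=-
bid=104 ask=-
bid=104 ask=-
bid=104 ask=105
bid=104 ask=105
bid=104 ask=-
bid=- ask=100

Derivation:
After op 1 [order #1] market_buy(qty=6): fills=none; bids=[-] asks=[-]
After op 2 [order #2] limit_buy(price=104, qty=10): fills=none; bids=[#2:10@104] asks=[-]
After op 3 [order #3] market_buy(qty=7): fills=none; bids=[#2:10@104] asks=[-]
After op 4 [order #4] limit_sell(price=103, qty=9): fills=#2x#4:9@104; bids=[#2:1@104] asks=[-]
After op 5 [order #5] limit_sell(price=105, qty=9): fills=none; bids=[#2:1@104] asks=[#5:9@105]
After op 6 cancel(order #4): fills=none; bids=[#2:1@104] asks=[#5:9@105]
After op 7 cancel(order #5): fills=none; bids=[#2:1@104] asks=[-]
After op 8 [order #6] limit_sell(price=100, qty=4): fills=#2x#6:1@104; bids=[-] asks=[#6:3@100]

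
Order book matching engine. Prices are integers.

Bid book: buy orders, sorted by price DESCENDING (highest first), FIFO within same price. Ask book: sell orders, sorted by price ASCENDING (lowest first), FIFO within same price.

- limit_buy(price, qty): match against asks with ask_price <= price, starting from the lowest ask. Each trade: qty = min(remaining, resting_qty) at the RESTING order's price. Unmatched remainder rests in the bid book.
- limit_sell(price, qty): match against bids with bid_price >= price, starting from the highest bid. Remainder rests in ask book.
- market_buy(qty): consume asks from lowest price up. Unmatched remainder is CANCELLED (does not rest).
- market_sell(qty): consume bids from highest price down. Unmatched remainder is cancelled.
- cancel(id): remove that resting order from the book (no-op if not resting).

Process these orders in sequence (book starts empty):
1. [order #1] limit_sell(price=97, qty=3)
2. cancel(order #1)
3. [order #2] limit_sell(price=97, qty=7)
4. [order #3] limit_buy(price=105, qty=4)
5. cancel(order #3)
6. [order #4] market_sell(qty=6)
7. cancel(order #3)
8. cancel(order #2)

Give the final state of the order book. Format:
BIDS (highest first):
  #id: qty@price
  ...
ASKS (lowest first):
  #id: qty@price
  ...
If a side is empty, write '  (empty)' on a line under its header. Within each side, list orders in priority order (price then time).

After op 1 [order #1] limit_sell(price=97, qty=3): fills=none; bids=[-] asks=[#1:3@97]
After op 2 cancel(order #1): fills=none; bids=[-] asks=[-]
After op 3 [order #2] limit_sell(price=97, qty=7): fills=none; bids=[-] asks=[#2:7@97]
After op 4 [order #3] limit_buy(price=105, qty=4): fills=#3x#2:4@97; bids=[-] asks=[#2:3@97]
After op 5 cancel(order #3): fills=none; bids=[-] asks=[#2:3@97]
After op 6 [order #4] market_sell(qty=6): fills=none; bids=[-] asks=[#2:3@97]
After op 7 cancel(order #3): fills=none; bids=[-] asks=[#2:3@97]
After op 8 cancel(order #2): fills=none; bids=[-] asks=[-]

Answer: BIDS (highest first):
  (empty)
ASKS (lowest first):
  (empty)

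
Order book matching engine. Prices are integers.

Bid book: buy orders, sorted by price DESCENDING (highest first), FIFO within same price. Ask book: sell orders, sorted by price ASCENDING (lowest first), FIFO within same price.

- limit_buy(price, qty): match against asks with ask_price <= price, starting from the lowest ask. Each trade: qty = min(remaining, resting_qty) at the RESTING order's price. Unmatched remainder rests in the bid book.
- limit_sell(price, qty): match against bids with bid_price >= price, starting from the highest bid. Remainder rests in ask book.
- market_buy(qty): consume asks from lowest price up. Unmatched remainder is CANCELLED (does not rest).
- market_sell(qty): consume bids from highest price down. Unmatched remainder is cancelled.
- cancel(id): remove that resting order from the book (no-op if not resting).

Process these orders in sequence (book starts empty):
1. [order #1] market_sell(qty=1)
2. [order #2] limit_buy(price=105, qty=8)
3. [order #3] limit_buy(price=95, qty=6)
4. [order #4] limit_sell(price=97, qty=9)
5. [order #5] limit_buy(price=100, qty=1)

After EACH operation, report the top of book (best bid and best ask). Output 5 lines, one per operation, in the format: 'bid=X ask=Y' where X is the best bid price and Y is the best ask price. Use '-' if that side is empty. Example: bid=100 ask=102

After op 1 [order #1] market_sell(qty=1): fills=none; bids=[-] asks=[-]
After op 2 [order #2] limit_buy(price=105, qty=8): fills=none; bids=[#2:8@105] asks=[-]
After op 3 [order #3] limit_buy(price=95, qty=6): fills=none; bids=[#2:8@105 #3:6@95] asks=[-]
After op 4 [order #4] limit_sell(price=97, qty=9): fills=#2x#4:8@105; bids=[#3:6@95] asks=[#4:1@97]
After op 5 [order #5] limit_buy(price=100, qty=1): fills=#5x#4:1@97; bids=[#3:6@95] asks=[-]

Answer: bid=- ask=-
bid=105 ask=-
bid=105 ask=-
bid=95 ask=97
bid=95 ask=-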